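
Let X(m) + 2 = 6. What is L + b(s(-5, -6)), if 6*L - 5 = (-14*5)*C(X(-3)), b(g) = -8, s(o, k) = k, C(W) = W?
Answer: -323/6 ≈ -53.833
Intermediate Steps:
X(m) = 4 (X(m) = -2 + 6 = 4)
L = -275/6 (L = ⅚ + (-14*5*4)/6 = ⅚ + (-70*4)/6 = ⅚ + (⅙)*(-280) = ⅚ - 140/3 = -275/6 ≈ -45.833)
L + b(s(-5, -6)) = -275/6 - 8 = -323/6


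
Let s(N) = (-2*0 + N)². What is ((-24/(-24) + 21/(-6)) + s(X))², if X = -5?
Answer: 2025/4 ≈ 506.25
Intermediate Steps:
s(N) = N² (s(N) = (0 + N)² = N²)
((-24/(-24) + 21/(-6)) + s(X))² = ((-24/(-24) + 21/(-6)) + (-5)²)² = ((-24*(-1/24) + 21*(-⅙)) + 25)² = ((1 - 7/2) + 25)² = (-5/2 + 25)² = (45/2)² = 2025/4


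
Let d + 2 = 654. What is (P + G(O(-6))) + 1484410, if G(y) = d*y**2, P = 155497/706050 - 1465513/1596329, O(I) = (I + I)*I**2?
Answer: 19830834355188514709/161012584350 ≈ 1.2316e+8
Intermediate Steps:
d = 652 (d = -2 + 654 = 652)
O(I) = 2*I**3 (O(I) = (2*I)*I**2 = 2*I**3)
P = -112357297591/161012584350 (P = 155497*(1/706050) - 1465513*1/1596329 = 155497/706050 - 209359/228047 = -112357297591/161012584350 ≈ -0.69782)
G(y) = 652*y**2
(P + G(O(-6))) + 1484410 = (-112357297591/161012584350 + 652*(2*(-6)**3)**2) + 1484410 = (-112357297591/161012584350 + 652*(2*(-216))**2) + 1484410 = (-112357297591/161012584350 + 652*(-432)**2) + 1484410 = (-112357297591/161012584350 + 652*186624) + 1484410 = (-112357297591/161012584350 + 121678848) + 1484410 = 19591825664853531209/161012584350 + 1484410 = 19830834355188514709/161012584350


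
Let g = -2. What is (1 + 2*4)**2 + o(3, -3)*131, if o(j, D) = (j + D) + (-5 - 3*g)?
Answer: 212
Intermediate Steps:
o(j, D) = 1 + D + j (o(j, D) = (j + D) + (-5 - 3*(-2)) = (D + j) + (-5 + 6) = (D + j) + 1 = 1 + D + j)
(1 + 2*4)**2 + o(3, -3)*131 = (1 + 2*4)**2 + (1 - 3 + 3)*131 = (1 + 8)**2 + 1*131 = 9**2 + 131 = 81 + 131 = 212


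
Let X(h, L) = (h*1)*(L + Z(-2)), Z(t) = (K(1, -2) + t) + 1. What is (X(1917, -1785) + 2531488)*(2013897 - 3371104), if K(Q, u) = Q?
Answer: 1208398752899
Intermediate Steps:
Z(t) = 2 + t (Z(t) = (1 + t) + 1 = 2 + t)
X(h, L) = L*h (X(h, L) = (h*1)*(L + (2 - 2)) = h*(L + 0) = h*L = L*h)
(X(1917, -1785) + 2531488)*(2013897 - 3371104) = (-1785*1917 + 2531488)*(2013897 - 3371104) = (-3421845 + 2531488)*(-1357207) = -890357*(-1357207) = 1208398752899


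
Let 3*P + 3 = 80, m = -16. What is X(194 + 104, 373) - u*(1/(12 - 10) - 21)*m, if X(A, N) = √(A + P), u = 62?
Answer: -20336 + √2913/3 ≈ -20318.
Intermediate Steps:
P = 77/3 (P = -1 + (⅓)*80 = -1 + 80/3 = 77/3 ≈ 25.667)
X(A, N) = √(77/3 + A) (X(A, N) = √(A + 77/3) = √(77/3 + A))
X(194 + 104, 373) - u*(1/(12 - 10) - 21)*m = √(231 + 9*(194 + 104))/3 - 62*(1/(12 - 10) - 21)*(-16) = √(231 + 9*298)/3 - 62*(1/2 - 21)*(-16) = √(231 + 2682)/3 - 62*(½ - 21)*(-16) = √2913/3 - 62*(-41/2*(-16)) = √2913/3 - 62*328 = √2913/3 - 1*20336 = √2913/3 - 20336 = -20336 + √2913/3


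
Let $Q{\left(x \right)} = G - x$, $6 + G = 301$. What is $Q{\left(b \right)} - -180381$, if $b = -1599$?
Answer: $182275$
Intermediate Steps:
$G = 295$ ($G = -6 + 301 = 295$)
$Q{\left(x \right)} = 295 - x$
$Q{\left(b \right)} - -180381 = \left(295 - -1599\right) - -180381 = \left(295 + 1599\right) + 180381 = 1894 + 180381 = 182275$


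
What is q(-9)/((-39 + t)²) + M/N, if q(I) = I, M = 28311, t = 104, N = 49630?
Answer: 23833461/41937350 ≈ 0.56831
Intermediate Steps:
q(-9)/((-39 + t)²) + M/N = -9/(-39 + 104)² + 28311/49630 = -9/(65²) + 28311*(1/49630) = -9/4225 + 28311/49630 = 23833461/41937350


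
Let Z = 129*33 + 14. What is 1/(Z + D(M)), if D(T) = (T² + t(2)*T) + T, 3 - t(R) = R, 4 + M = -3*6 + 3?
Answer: 1/4594 ≈ 0.00021768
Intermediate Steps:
M = -19 (M = -4 + (-3*6 + 3) = -4 + (-18 + 3) = -4 - 15 = -19)
Z = 4271 (Z = 4257 + 14 = 4271)
t(R) = 3 - R
D(T) = T² + 2*T (D(T) = (T² + (3 - 1*2)*T) + T = (T² + (3 - 2)*T) + T = (T² + 1*T) + T = (T² + T) + T = (T + T²) + T = T² + 2*T)
1/(Z + D(M)) = 1/(4271 - 19*(2 - 19)) = 1/(4271 - 19*(-17)) = 1/(4271 + 323) = 1/4594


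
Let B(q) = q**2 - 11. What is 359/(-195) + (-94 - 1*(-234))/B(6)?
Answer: 733/195 ≈ 3.7590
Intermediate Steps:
B(q) = -11 + q**2
359/(-195) + (-94 - 1*(-234))/B(6) = 359/(-195) + (-94 - 1*(-234))/(-11 + 6**2) = 359*(-1/195) + (-94 + 234)/(-11 + 36) = -359/195 + 140/25 = -359/195 + 140*(1/25) = -359/195 + 28/5 = 733/195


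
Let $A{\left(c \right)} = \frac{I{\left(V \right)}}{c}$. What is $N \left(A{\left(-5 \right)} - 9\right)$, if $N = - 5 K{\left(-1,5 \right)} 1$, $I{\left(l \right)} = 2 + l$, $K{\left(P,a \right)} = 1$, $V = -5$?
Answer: $42$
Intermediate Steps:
$A{\left(c \right)} = - \frac{3}{c}$ ($A{\left(c \right)} = \frac{2 - 5}{c} = - \frac{3}{c}$)
$N = -5$ ($N = \left(-5\right) 1 \cdot 1 = \left(-5\right) 1 = -5$)
$N \left(A{\left(-5 \right)} - 9\right) = - 5 \left(- \frac{3}{-5} - 9\right) = - 5 \left(\left(-3\right) \left(- \frac{1}{5}\right) - 9\right) = - 5 \left(\frac{3}{5} - 9\right) = \left(-5\right) \left(- \frac{42}{5}\right) = 42$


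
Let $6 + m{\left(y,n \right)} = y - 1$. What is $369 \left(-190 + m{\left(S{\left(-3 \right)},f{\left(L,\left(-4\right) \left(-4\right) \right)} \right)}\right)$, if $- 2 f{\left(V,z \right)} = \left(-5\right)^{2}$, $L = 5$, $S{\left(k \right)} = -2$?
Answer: $-73431$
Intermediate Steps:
$f{\left(V,z \right)} = - \frac{25}{2}$ ($f{\left(V,z \right)} = - \frac{\left(-5\right)^{2}}{2} = \left(- \frac{1}{2}\right) 25 = - \frac{25}{2}$)
$m{\left(y,n \right)} = -7 + y$ ($m{\left(y,n \right)} = -6 + \left(y - 1\right) = -6 + \left(-1 + y\right) = -7 + y$)
$369 \left(-190 + m{\left(S{\left(-3 \right)},f{\left(L,\left(-4\right) \left(-4\right) \right)} \right)}\right) = 369 \left(-190 - 9\right) = 369 \left(-199\right) = -73431$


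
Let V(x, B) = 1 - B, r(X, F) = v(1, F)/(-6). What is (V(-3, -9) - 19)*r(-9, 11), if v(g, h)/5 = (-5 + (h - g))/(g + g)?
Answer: 75/4 ≈ 18.750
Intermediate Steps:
v(g, h) = 5*(-5 + h - g)/(2*g) (v(g, h) = 5*((-5 + (h - g))/(g + g)) = 5*((-5 + h - g)/((2*g))) = 5*((-5 + h - g)*(1/(2*g))) = 5*((-5 + h - g)/(2*g)) = 5*(-5 + h - g)/(2*g))
r(X, F) = 5/2 - 5*F/12 (r(X, F) = ((5/2)*(-5 + F - 1*1)/1)/(-6) = ((5/2)*1*(-5 + F - 1))*(-1/6) = ((5/2)*1*(-6 + F))*(-1/6) = (-15 + 5*F/2)*(-1/6) = 5/2 - 5*F/12)
(V(-3, -9) - 19)*r(-9, 11) = ((1 - 1*(-9)) - 19)*(5/2 - 5/12*11) = ((1 + 9) - 19)*(5/2 - 55/12) = (10 - 19)*(-25/12) = -9*(-25/12) = 75/4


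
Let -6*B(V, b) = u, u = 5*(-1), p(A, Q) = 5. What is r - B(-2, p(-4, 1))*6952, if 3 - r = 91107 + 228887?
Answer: -977353/3 ≈ -3.2578e+5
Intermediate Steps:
u = -5
r = -319991 (r = 3 - (91107 + 228887) = 3 - 1*319994 = 3 - 319994 = -319991)
B(V, b) = ⅚ (B(V, b) = -⅙*(-5) = ⅚)
r - B(-2, p(-4, 1))*6952 = -319991 - 5*6952/6 = -319991 - 1*17380/3 = -319991 - 17380/3 = -977353/3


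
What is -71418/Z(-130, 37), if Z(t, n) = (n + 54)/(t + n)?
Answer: 6641874/91 ≈ 72988.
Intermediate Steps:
Z(t, n) = (54 + n)/(n + t)
-71418/Z(-130, 37) = -71418*(37 - 130)/(54 + 37) = -71418/(91/(-93)) = -71418/((-1/93*91)) = -71418/(-91/93) = -71418*(-93/91) = 6641874/91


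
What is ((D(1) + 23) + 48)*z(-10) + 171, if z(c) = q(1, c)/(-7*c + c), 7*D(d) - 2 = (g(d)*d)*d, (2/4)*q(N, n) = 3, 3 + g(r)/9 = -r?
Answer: 12433/70 ≈ 177.61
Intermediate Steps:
g(r) = -27 - 9*r (g(r) = -27 + 9*(-r) = -27 - 9*r)
q(N, n) = 6 (q(N, n) = 2*3 = 6)
D(d) = 2/7 + d**2*(-27 - 9*d)/7 (D(d) = 2/7 + (((-27 - 9*d)*d)*d)/7 = 2/7 + ((d*(-27 - 9*d))*d)/7 = 2/7 + (d**2*(-27 - 9*d))/7 = 2/7 + d**2*(-27 - 9*d)/7)
z(c) = -1/c (z(c) = 6/(-7*c + c) = 6/((-6*c)) = 6*(-1/(6*c)) = -1/c)
((D(1) + 23) + 48)*z(-10) + 171 = (((2/7 - 9/7*1**2*(3 + 1)) + 23) + 48)*(-1/(-10)) + 171 = (((2/7 - 9/7*1*4) + 23) + 48)*(-1*(-1/10)) + 171 = (((2/7 - 36/7) + 23) + 48)*(1/10) + 171 = ((-34/7 + 23) + 48)*(1/10) + 171 = (127/7 + 48)*(1/10) + 171 = (463/7)*(1/10) + 171 = 463/70 + 171 = 12433/70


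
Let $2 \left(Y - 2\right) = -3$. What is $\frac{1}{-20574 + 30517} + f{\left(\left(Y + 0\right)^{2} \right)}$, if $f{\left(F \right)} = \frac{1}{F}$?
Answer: $\frac{39773}{9943} \approx 4.0001$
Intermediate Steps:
$Y = \frac{1}{2}$ ($Y = 2 + \frac{1}{2} \left(-3\right) = 2 - \frac{3}{2} = \frac{1}{2} \approx 0.5$)
$\frac{1}{-20574 + 30517} + f{\left(\left(Y + 0\right)^{2} \right)} = \frac{1}{-20574 + 30517} + \frac{1}{\left(\frac{1}{2} + 0\right)^{2}} = \frac{1}{9943} + \frac{1}{\left(\frac{1}{2}\right)^{2}} = \frac{1}{9943} + \frac{1}{\frac{1}{4}} = \frac{1}{9943} + 4 = \frac{39773}{9943}$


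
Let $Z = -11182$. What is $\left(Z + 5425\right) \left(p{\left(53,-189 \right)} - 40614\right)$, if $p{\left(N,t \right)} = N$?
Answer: $233509677$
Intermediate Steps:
$\left(Z + 5425\right) \left(p{\left(53,-189 \right)} - 40614\right) = \left(-11182 + 5425\right) \left(53 - 40614\right) = \left(-5757\right) \left(-40561\right) = 233509677$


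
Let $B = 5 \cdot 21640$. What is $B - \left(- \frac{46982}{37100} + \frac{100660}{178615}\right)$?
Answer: $\frac{71700456250393}{662661650} \approx 1.082 \cdot 10^{5}$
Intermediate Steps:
$B = 108200$
$B - \left(- \frac{46982}{37100} + \frac{100660}{178615}\right) = 108200 - \left(- \frac{46982}{37100} + \frac{100660}{178615}\right) = 108200 - \left(\left(-46982\right) \frac{1}{37100} + 100660 \cdot \frac{1}{178615}\right) = 108200 - \left(- \frac{23491}{18550} + \frac{20132}{35723}\right) = 108200 - - \frac{465720393}{662661650} = 108200 + \frac{465720393}{662661650} = \frac{71700456250393}{662661650}$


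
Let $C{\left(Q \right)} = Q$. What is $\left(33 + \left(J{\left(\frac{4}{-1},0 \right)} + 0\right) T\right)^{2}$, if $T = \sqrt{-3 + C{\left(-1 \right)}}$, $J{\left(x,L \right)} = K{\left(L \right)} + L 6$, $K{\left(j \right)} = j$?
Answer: $1089$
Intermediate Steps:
$J{\left(x,L \right)} = 7 L$ ($J{\left(x,L \right)} = L + L 6 = L + 6 L = 7 L$)
$T = 2 i$ ($T = \sqrt{-3 - 1} = \sqrt{-4} = 2 i \approx 2.0 i$)
$\left(33 + \left(J{\left(\frac{4}{-1},0 \right)} + 0\right) T\right)^{2} = \left(33 + \left(7 \cdot 0 + 0\right) 2 i\right)^{2} = \left(33 + \left(0 + 0\right) 2 i\right)^{2} = \left(33 + 0 \cdot 2 i\right)^{2} = \left(33 + 0\right)^{2} = 33^{2} = 1089$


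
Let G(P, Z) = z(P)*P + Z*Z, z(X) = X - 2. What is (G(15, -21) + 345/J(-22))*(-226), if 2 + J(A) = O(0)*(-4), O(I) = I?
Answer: -104751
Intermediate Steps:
z(X) = -2 + X
G(P, Z) = Z**2 + P*(-2 + P) (G(P, Z) = (-2 + P)*P + Z*Z = P*(-2 + P) + Z**2 = Z**2 + P*(-2 + P))
J(A) = -2 (J(A) = -2 + 0*(-4) = -2 + 0 = -2)
(G(15, -21) + 345/J(-22))*(-226) = (((-21)**2 + 15*(-2 + 15)) + 345/(-2))*(-226) = ((441 + 15*13) + 345*(-1/2))*(-226) = ((441 + 195) - 345/2)*(-226) = (636 - 345/2)*(-226) = (927/2)*(-226) = -104751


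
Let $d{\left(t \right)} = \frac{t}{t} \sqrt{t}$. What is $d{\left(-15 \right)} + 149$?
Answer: $149 + i \sqrt{15} \approx 149.0 + 3.873 i$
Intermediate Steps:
$d{\left(t \right)} = \sqrt{t}$ ($d{\left(t \right)} = 1 \sqrt{t} = \sqrt{t}$)
$d{\left(-15 \right)} + 149 = \sqrt{-15} + 149 = i \sqrt{15} + 149 = 149 + i \sqrt{15}$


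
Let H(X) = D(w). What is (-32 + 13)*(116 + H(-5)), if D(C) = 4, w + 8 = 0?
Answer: -2280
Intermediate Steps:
w = -8 (w = -8 + 0 = -8)
H(X) = 4
(-32 + 13)*(116 + H(-5)) = (-32 + 13)*(116 + 4) = -19*120 = -2280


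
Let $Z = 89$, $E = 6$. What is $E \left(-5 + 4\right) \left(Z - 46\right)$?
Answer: $-258$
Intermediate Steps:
$E \left(-5 + 4\right) \left(Z - 46\right) = 6 \left(-5 + 4\right) \left(89 - 46\right) = 6 \left(-1\right) 43 = \left(-6\right) 43 = -258$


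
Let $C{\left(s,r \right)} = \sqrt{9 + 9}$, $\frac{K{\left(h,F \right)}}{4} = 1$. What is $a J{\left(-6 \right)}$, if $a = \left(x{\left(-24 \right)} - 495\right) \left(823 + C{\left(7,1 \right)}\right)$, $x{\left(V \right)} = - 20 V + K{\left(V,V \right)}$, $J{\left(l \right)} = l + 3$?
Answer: $27159 + 99 \sqrt{2} \approx 27299.0$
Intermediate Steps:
$K{\left(h,F \right)} = 4$ ($K{\left(h,F \right)} = 4 \cdot 1 = 4$)
$J{\left(l \right)} = 3 + l$
$x{\left(V \right)} = 4 - 20 V$ ($x{\left(V \right)} = - 20 V + 4 = 4 - 20 V$)
$C{\left(s,r \right)} = 3 \sqrt{2}$ ($C{\left(s,r \right)} = \sqrt{18} = 3 \sqrt{2}$)
$a = -9053 - 33 \sqrt{2}$ ($a = \left(\left(4 - -480\right) - 495\right) \left(823 + 3 \sqrt{2}\right) = \left(\left(4 + 480\right) - 495\right) \left(823 + 3 \sqrt{2}\right) = \left(484 - 495\right) \left(823 + 3 \sqrt{2}\right) = - 11 \left(823 + 3 \sqrt{2}\right) = -9053 - 33 \sqrt{2} \approx -9099.7$)
$a J{\left(-6 \right)} = \left(-9053 - 33 \sqrt{2}\right) \left(3 - 6\right) = \left(-9053 - 33 \sqrt{2}\right) \left(-3\right) = 27159 + 99 \sqrt{2}$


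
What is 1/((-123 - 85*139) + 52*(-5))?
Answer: -1/12198 ≈ -8.1981e-5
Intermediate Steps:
1/((-123 - 85*139) + 52*(-5)) = 1/((-123 - 11815) - 260) = 1/(-11938 - 260) = 1/(-12198) = -1/12198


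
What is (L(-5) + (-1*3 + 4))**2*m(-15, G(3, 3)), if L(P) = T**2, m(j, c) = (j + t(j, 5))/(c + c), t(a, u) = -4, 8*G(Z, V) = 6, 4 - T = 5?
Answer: -152/3 ≈ -50.667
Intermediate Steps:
T = -1 (T = 4 - 1*5 = 4 - 5 = -1)
G(Z, V) = 3/4 (G(Z, V) = (1/8)*6 = 3/4)
m(j, c) = (-4 + j)/(2*c) (m(j, c) = (j - 4)/(c + c) = (-4 + j)/((2*c)) = (-4 + j)*(1/(2*c)) = (-4 + j)/(2*c))
L(P) = 1 (L(P) = (-1)**2 = 1)
(L(-5) + (-1*3 + 4))**2*m(-15, G(3, 3)) = (1 + (-1*3 + 4))**2*((-4 - 15)/(2*(3/4))) = (1 + (-3 + 4))**2*((1/2)*(4/3)*(-19)) = (1 + 1)**2*(-38/3) = 2**2*(-38/3) = 4*(-38/3) = -152/3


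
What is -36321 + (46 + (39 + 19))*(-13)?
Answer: -37673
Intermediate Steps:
-36321 + (46 + (39 + 19))*(-13) = -36321 + (46 + 58)*(-13) = -36321 + 104*(-13) = -36321 - 1352 = -37673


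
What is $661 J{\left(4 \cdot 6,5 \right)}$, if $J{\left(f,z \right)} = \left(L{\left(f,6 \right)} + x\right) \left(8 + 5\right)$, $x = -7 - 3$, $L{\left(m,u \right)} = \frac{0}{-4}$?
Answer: $-85930$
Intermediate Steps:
$L{\left(m,u \right)} = 0$ ($L{\left(m,u \right)} = 0 \left(- \frac{1}{4}\right) = 0$)
$x = -10$ ($x = -7 - 3 = -10$)
$J{\left(f,z \right)} = -130$ ($J{\left(f,z \right)} = \left(0 - 10\right) \left(8 + 5\right) = \left(-10\right) 13 = -130$)
$661 J{\left(4 \cdot 6,5 \right)} = 661 \left(-130\right) = -85930$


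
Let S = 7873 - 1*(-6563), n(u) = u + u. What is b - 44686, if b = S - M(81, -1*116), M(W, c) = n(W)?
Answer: -30412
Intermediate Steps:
n(u) = 2*u
M(W, c) = 2*W
S = 14436 (S = 7873 + 6563 = 14436)
b = 14274 (b = 14436 - 2*81 = 14436 - 1*162 = 14436 - 162 = 14274)
b - 44686 = 14274 - 44686 = -30412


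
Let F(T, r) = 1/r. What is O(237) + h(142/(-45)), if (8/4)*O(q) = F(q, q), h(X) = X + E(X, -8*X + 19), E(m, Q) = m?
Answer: -44857/7110 ≈ -6.3090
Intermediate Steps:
h(X) = 2*X (h(X) = X + X = 2*X)
O(q) = 1/(2*q)
O(237) + h(142/(-45)) = (½)/237 + 2*(142/(-45)) = (½)*(1/237) + 2*(142*(-1/45)) = 1/474 + 2*(-142/45) = 1/474 - 284/45 = -44857/7110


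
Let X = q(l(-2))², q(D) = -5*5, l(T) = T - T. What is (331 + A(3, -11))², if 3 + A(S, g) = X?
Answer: 908209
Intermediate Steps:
l(T) = 0
q(D) = -25
X = 625 (X = (-25)² = 625)
A(S, g) = 622 (A(S, g) = -3 + 625 = 622)
(331 + A(3, -11))² = (331 + 622)² = 953² = 908209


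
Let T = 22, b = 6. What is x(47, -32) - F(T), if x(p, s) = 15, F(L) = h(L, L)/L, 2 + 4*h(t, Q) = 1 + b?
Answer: 1315/88 ≈ 14.943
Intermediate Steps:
h(t, Q) = 5/4 (h(t, Q) = -1/2 + (1 + 6)/4 = -1/2 + (1/4)*7 = -1/2 + 7/4 = 5/4)
F(L) = 5/(4*L)
x(47, -32) - F(T) = 15 - 5/(4*22) = 15 - 1*5/88 = 15 - 5/88 = 1315/88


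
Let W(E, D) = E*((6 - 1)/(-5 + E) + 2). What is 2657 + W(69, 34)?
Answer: 179225/64 ≈ 2800.4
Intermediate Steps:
W(E, D) = E*(2 + 5/(-5 + E)) (W(E, D) = E*(5/(-5 + E) + 2) = E*(2 + 5/(-5 + E)))
2657 + W(69, 34) = 2657 + 69*(-5 + 2*69)/(-5 + 69) = 2657 + 69*(-5 + 138)/64 = 2657 + 69*(1/64)*133 = 2657 + 9177/64 = 179225/64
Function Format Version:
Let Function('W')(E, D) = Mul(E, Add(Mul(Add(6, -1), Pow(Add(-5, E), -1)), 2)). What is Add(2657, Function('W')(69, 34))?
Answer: Rational(179225, 64) ≈ 2800.4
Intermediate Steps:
Function('W')(E, D) = Mul(E, Add(2, Mul(5, Pow(Add(-5, E), -1)))) (Function('W')(E, D) = Mul(E, Add(Mul(5, Pow(Add(-5, E), -1)), 2)) = Mul(E, Add(2, Mul(5, Pow(Add(-5, E), -1)))))
Add(2657, Function('W')(69, 34)) = Add(2657, Mul(69, Pow(Add(-5, 69), -1), Add(-5, Mul(2, 69)))) = Add(2657, Mul(69, Pow(64, -1), Add(-5, 138))) = Add(2657, Mul(69, Rational(1, 64), 133)) = Add(2657, Rational(9177, 64)) = Rational(179225, 64)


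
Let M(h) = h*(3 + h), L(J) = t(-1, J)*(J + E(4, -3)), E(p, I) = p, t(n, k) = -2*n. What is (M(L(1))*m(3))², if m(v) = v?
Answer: 152100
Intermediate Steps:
L(J) = 8 + 2*J (L(J) = (-2*(-1))*(J + 4) = 2*(4 + J) = 8 + 2*J)
(M(L(1))*m(3))² = (((8 + 2*1)*(3 + (8 + 2*1)))*3)² = (((8 + 2)*(3 + (8 + 2)))*3)² = ((10*(3 + 10))*3)² = ((10*13)*3)² = (130*3)² = 390² = 152100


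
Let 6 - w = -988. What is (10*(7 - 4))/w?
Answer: 15/497 ≈ 0.030181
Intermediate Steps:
w = 994 (w = 6 - 1*(-988) = 6 + 988 = 994)
(10*(7 - 4))/w = (10*(7 - 4))/994 = (10*3)*(1/994) = 30*(1/994) = 15/497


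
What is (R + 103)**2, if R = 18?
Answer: 14641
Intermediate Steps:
(R + 103)**2 = (18 + 103)**2 = 121**2 = 14641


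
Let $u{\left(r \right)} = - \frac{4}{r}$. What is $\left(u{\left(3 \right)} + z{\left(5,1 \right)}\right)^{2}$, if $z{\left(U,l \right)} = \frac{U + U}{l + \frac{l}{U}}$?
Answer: $49$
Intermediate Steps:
$z{\left(U,l \right)} = \frac{2 U}{l + \frac{l}{U}}$
$\left(u{\left(3 \right)} + z{\left(5,1 \right)}\right)^{2} = \left(- \frac{4}{3} + \frac{2 \cdot 5^{2}}{1 \left(1 + 5\right)}\right)^{2} = \left(\left(-4\right) \frac{1}{3} + 2 \cdot 25 \cdot 1 \cdot \frac{1}{6}\right)^{2} = \left(- \frac{4}{3} + 2 \cdot 25 \cdot 1 \cdot \frac{1}{6}\right)^{2} = \left(- \frac{4}{3} + \frac{25}{3}\right)^{2} = 7^{2} = 49$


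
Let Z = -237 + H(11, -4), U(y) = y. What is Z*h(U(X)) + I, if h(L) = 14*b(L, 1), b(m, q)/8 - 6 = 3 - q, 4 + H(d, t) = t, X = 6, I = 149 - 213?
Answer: -219584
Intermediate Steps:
I = -64
H(d, t) = -4 + t
b(m, q) = 72 - 8*q (b(m, q) = 48 + 8*(3 - q) = 48 + (24 - 8*q) = 72 - 8*q)
h(L) = 896 (h(L) = 14*(72 - 8*1) = 14*(72 - 8) = 14*64 = 896)
Z = -245 (Z = -237 + (-4 - 4) = -237 - 8 = -245)
Z*h(U(X)) + I = -245*896 - 64 = -219520 - 64 = -219584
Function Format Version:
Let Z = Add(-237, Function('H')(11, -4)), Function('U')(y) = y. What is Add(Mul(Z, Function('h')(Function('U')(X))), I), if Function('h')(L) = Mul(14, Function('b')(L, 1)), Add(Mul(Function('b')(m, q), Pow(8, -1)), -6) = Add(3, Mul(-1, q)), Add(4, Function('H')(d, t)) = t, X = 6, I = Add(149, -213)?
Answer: -219584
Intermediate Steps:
I = -64
Function('H')(d, t) = Add(-4, t)
Function('b')(m, q) = Add(72, Mul(-8, q)) (Function('b')(m, q) = Add(48, Mul(8, Add(3, Mul(-1, q)))) = Add(48, Add(24, Mul(-8, q))) = Add(72, Mul(-8, q)))
Function('h')(L) = 896 (Function('h')(L) = Mul(14, Add(72, Mul(-8, 1))) = Mul(14, Add(72, -8)) = Mul(14, 64) = 896)
Z = -245 (Z = Add(-237, Add(-4, -4)) = Add(-237, -8) = -245)
Add(Mul(Z, Function('h')(Function('U')(X))), I) = Add(Mul(-245, 896), -64) = Add(-219520, -64) = -219584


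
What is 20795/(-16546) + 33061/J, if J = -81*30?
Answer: -149389789/10051695 ≈ -14.862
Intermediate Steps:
J = -2430
20795/(-16546) + 33061/J = 20795/(-16546) + 33061/(-2430) = 20795*(-1/16546) + 33061*(-1/2430) = -20795/16546 - 33061/2430 = -149389789/10051695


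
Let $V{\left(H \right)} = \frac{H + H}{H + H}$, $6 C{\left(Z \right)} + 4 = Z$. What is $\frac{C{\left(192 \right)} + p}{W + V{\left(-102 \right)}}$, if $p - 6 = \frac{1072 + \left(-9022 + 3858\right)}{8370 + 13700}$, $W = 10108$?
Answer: $\frac{1229782}{334658445} \approx 0.0036747$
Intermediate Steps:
$C{\left(Z \right)} = - \frac{2}{3} + \frac{Z}{6}$
$V{\left(H \right)} = 1$ ($V{\left(H \right)} = \frac{2 H}{2 H} = 2 H \frac{1}{2 H} = 1$)
$p = \frac{64164}{11035}$ ($p = 6 + \frac{1072 + \left(-9022 + 3858\right)}{8370 + 13700} = 6 + \frac{1072 - 5164}{22070} = 6 - \frac{2046}{11035} = \frac{64164}{11035} \approx 5.8146$)
$\frac{C{\left(192 \right)} + p}{W + V{\left(-102 \right)}} = \frac{\left(- \frac{2}{3} + \frac{1}{6} \cdot 192\right) + \frac{64164}{11035}}{10108 + 1} = \frac{\left(- \frac{2}{3} + 32\right) + \frac{64164}{11035}}{10109} = \left(\frac{94}{3} + \frac{64164}{11035}\right) \frac{1}{10109} = \frac{1229782}{33105} \cdot \frac{1}{10109} = \frac{1229782}{334658445}$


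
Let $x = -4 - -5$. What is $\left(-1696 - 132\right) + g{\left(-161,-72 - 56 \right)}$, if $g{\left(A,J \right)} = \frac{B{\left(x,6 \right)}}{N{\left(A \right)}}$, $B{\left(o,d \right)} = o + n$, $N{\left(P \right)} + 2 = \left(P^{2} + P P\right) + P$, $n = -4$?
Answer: $- \frac{94469215}{51679} \approx -1828.0$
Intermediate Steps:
$x = 1$ ($x = -4 + 5 = 1$)
$N{\left(P \right)} = -2 + P + 2 P^{2}$ ($N{\left(P \right)} = -2 + \left(\left(P^{2} + P P\right) + P\right) = -2 + \left(\left(P^{2} + P^{2}\right) + P\right) = -2 + \left(2 P^{2} + P\right) = -2 + \left(P + 2 P^{2}\right) = -2 + P + 2 P^{2}$)
$B{\left(o,d \right)} = -4 + o$ ($B{\left(o,d \right)} = o - 4 = -4 + o$)
$g{\left(A,J \right)} = - \frac{3}{-2 + A + 2 A^{2}}$ ($g{\left(A,J \right)} = \frac{-4 + 1}{-2 + A + 2 A^{2}} = - \frac{3}{-2 + A + 2 A^{2}}$)
$\left(-1696 - 132\right) + g{\left(-161,-72 - 56 \right)} = \left(-1696 - 132\right) - \frac{3}{-2 - 161 + 2 \left(-161\right)^{2}} = -1828 - \frac{3}{-2 - 161 + 2 \cdot 25921} = -1828 - \frac{3}{-2 - 161 + 51842} = -1828 - \frac{3}{51679} = - \frac{94469215}{51679}$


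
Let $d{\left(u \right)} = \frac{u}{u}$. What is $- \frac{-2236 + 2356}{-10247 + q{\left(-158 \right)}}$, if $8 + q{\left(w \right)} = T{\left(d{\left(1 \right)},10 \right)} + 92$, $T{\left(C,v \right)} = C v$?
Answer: $\frac{120}{10153} \approx 0.011819$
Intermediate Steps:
$d{\left(u \right)} = 1$
$q{\left(w \right)} = 94$ ($q{\left(w \right)} = -8 + \left(1 \cdot 10 + 92\right) = -8 + \left(10 + 92\right) = -8 + 102 = 94$)
$- \frac{-2236 + 2356}{-10247 + q{\left(-158 \right)}} = - \frac{-2236 + 2356}{-10247 + 94} = - \frac{120}{-10153} = - \frac{120 \left(-1\right)}{10153} = \left(-1\right) \left(- \frac{120}{10153}\right) = \frac{120}{10153}$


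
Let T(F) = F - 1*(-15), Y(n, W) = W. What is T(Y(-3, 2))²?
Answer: 289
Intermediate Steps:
T(F) = 15 + F (T(F) = F + 15 = 15 + F)
T(Y(-3, 2))² = (15 + 2)² = 17² = 289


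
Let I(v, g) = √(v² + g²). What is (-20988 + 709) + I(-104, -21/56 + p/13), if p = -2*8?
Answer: -20279 + √117013745/104 ≈ -20175.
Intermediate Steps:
p = -16
I(v, g) = √(g² + v²)
(-20988 + 709) + I(-104, -21/56 + p/13) = (-20988 + 709) + √((-21/56 - 16/13)² + (-104)²) = -20279 + √((-21*1/56 - 16*1/13)² + 10816) = -20279 + √((-3/8 - 16/13)² + 10816) = -20279 + √((-167/104)² + 10816) = -20279 + √(27889/10816 + 10816) = -20279 + √(117013745/10816) = -20279 + √117013745/104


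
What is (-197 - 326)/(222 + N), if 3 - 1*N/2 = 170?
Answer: 523/112 ≈ 4.6696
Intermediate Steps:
N = -334 (N = 6 - 2*170 = 6 - 340 = -334)
(-197 - 326)/(222 + N) = (-197 - 326)/(222 - 334) = -523/(-112) = -523*(-1/112) = 523/112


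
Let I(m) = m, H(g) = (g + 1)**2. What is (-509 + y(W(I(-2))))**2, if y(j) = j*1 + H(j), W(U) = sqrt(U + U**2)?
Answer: 256054 - 3036*sqrt(2) ≈ 2.5176e+5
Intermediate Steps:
H(g) = (1 + g)**2
y(j) = j + (1 + j)**2 (y(j) = j*1 + (1 + j)**2 = j + (1 + j)**2)
(-509 + y(W(I(-2))))**2 = (-509 + (sqrt(-2*(1 - 2)) + (1 + sqrt(-2*(1 - 2)))**2))**2 = (-509 + (sqrt(-2*(-1)) + (1 + sqrt(-2*(-1)))**2))**2 = (-509 + (sqrt(2) + (1 + sqrt(2))**2))**2 = (-509 + sqrt(2) + (1 + sqrt(2))**2)**2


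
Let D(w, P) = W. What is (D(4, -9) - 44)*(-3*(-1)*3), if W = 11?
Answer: -297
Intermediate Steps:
D(w, P) = 11
(D(4, -9) - 44)*(-3*(-1)*3) = (11 - 44)*(-3*(-1)*3) = -99*3 = -33*9 = -297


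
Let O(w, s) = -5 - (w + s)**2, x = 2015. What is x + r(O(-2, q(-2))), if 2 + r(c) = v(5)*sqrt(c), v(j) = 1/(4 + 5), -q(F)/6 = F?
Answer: 2013 + I*sqrt(105)/9 ≈ 2013.0 + 1.1385*I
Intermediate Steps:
q(F) = -6*F
v(j) = 1/9
O(w, s) = -5 - (s + w)**2
r(c) = -2 + sqrt(c)/9
x + r(O(-2, q(-2))) = 2015 + (-2 + sqrt(-5 - (-6*(-2) - 2)**2)/9) = 2015 + (-2 + sqrt(-5 - (12 - 2)**2)/9) = 2015 + (-2 + sqrt(-5 - 1*10**2)/9) = 2015 + (-2 + sqrt(-5 - 1*100)/9) = 2015 + (-2 + sqrt(-5 - 100)/9) = 2015 + (-2 + sqrt(-105)/9) = 2015 + (-2 + (I*sqrt(105))/9) = 2015 + (-2 + I*sqrt(105)/9) = 2013 + I*sqrt(105)/9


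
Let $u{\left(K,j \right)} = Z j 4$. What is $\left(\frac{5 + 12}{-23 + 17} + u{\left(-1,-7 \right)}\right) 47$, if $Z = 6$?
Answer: $- \frac{48175}{6} \approx -8029.2$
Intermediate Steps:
$u{\left(K,j \right)} = 24 j$ ($u{\left(K,j \right)} = 6 j 4 = 24 j$)
$\left(\frac{5 + 12}{-23 + 17} + u{\left(-1,-7 \right)}\right) 47 = \left(\frac{5 + 12}{-23 + 17} + 24 \left(-7\right)\right) 47 = \left(\frac{17}{-6} - 168\right) 47 = \left(17 \left(- \frac{1}{6}\right) - 168\right) 47 = \left(- \frac{17}{6} - 168\right) 47 = \left(- \frac{1025}{6}\right) 47 = - \frac{48175}{6}$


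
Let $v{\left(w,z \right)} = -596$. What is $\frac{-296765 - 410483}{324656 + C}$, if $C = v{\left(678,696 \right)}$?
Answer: $- \frac{176812}{81015} \approx -2.1825$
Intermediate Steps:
$C = -596$
$\frac{-296765 - 410483}{324656 + C} = \frac{-296765 - 410483}{324656 - 596} = - \frac{707248}{324060} = \left(-707248\right) \frac{1}{324060} = - \frac{176812}{81015}$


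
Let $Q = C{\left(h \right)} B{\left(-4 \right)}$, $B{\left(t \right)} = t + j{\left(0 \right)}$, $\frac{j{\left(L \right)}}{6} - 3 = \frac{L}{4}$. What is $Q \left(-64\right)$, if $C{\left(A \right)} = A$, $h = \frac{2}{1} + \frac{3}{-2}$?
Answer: $-448$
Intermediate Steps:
$j{\left(L \right)} = 18 + \frac{3 L}{2}$ ($j{\left(L \right)} = 18 + 6 \frac{L}{4} = 18 + \frac{3 L}{2}$)
$B{\left(t \right)} = 18 + t$ ($B{\left(t \right)} = t + \left(18 + \frac{3}{2} \cdot 0\right) = t + \left(18 + 0\right) = t + 18 = 18 + t$)
$h = \frac{1}{2}$ ($h = 2 \cdot 1 + 3 \left(- \frac{1}{2}\right) = 2 - \frac{3}{2} = \frac{1}{2} \approx 0.5$)
$Q = 7$ ($Q = \frac{18 - 4}{2} = \frac{1}{2} \cdot 14 = 7$)
$Q \left(-64\right) = 7 \left(-64\right) = -448$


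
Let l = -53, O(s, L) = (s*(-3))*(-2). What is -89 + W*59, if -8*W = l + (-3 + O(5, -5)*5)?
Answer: -3129/4 ≈ -782.25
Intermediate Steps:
O(s, L) = 6*s (O(s, L) = -3*s*(-2) = 6*s)
W = -47/4 (W = -(-53 + (-3 + (6*5)*5))/8 = -(-53 + (-3 + 30*5))/8 = -(-53 + (-3 + 150))/8 = -(-53 + 147)/8 = -1/8*94 = -47/4 ≈ -11.750)
-89 + W*59 = -89 - 47/4*59 = -89 - 2773/4 = -3129/4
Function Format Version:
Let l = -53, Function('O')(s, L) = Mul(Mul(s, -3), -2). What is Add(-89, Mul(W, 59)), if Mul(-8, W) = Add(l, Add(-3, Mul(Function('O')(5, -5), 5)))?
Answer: Rational(-3129, 4) ≈ -782.25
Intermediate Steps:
Function('O')(s, L) = Mul(6, s) (Function('O')(s, L) = Mul(Mul(-3, s), -2) = Mul(6, s))
W = Rational(-47, 4) (W = Mul(Rational(-1, 8), Add(-53, Add(-3, Mul(Mul(6, 5), 5)))) = Mul(Rational(-1, 8), Add(-53, Add(-3, Mul(30, 5)))) = Mul(Rational(-1, 8), Add(-53, Add(-3, 150))) = Mul(Rational(-1, 8), Add(-53, 147)) = Mul(Rational(-1, 8), 94) = Rational(-47, 4) ≈ -11.750)
Add(-89, Mul(W, 59)) = Add(-89, Mul(Rational(-47, 4), 59)) = Add(-89, Rational(-2773, 4)) = Rational(-3129, 4)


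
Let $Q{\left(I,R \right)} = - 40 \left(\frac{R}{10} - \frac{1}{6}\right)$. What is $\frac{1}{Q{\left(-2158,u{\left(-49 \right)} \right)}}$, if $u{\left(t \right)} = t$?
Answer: $\frac{3}{608} \approx 0.0049342$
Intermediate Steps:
$Q{\left(I,R \right)} = \frac{20}{3} - 4 R$ ($Q{\left(I,R \right)} = - 40 \left(R \frac{1}{10} - \frac{1}{6}\right) = - 40 \left(\frac{R}{10} - \frac{1}{6}\right) = - 40 \left(- \frac{1}{6} + \frac{R}{10}\right) = \frac{20}{3} - 4 R$)
$\frac{1}{Q{\left(-2158,u{\left(-49 \right)} \right)}} = \frac{1}{\frac{20}{3} - -196} = \frac{1}{\frac{20}{3} + 196} = \frac{1}{\frac{608}{3}} = \frac{3}{608}$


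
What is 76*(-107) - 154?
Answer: -8286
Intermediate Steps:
76*(-107) - 154 = -8132 - 154 = -8286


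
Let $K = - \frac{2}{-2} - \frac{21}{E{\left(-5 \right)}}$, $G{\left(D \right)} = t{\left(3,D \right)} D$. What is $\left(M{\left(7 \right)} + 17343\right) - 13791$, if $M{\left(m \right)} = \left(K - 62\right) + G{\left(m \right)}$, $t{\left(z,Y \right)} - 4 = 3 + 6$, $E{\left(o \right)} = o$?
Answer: $\frac{17931}{5} \approx 3586.2$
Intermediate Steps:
$t{\left(z,Y \right)} = 13$ ($t{\left(z,Y \right)} = 4 + \left(3 + 6\right) = 4 + 9 = 13$)
$G{\left(D \right)} = 13 D$
$K = \frac{26}{5}$ ($K = - \frac{2}{-2} - \frac{21}{-5} = \left(-2\right) \left(- \frac{1}{2}\right) - - \frac{21}{5} = 1 + \frac{21}{5} = \frac{26}{5} \approx 5.2$)
$M{\left(m \right)} = - \frac{284}{5} + 13 m$ ($M{\left(m \right)} = \left(\frac{26}{5} - 62\right) + 13 m = - \frac{284}{5} + 13 m$)
$\left(M{\left(7 \right)} + 17343\right) - 13791 = \left(\left(- \frac{284}{5} + 13 \cdot 7\right) + 17343\right) - 13791 = \left(\left(- \frac{284}{5} + 91\right) + 17343\right) - 13791 = \left(\frac{171}{5} + 17343\right) - 13791 = \frac{86886}{5} - 13791 = \frac{17931}{5}$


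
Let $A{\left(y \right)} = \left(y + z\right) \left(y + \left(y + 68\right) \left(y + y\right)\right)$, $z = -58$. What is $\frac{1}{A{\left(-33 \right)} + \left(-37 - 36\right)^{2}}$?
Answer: $\frac{1}{218542} \approx 4.5758 \cdot 10^{-6}$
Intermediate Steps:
$A{\left(y \right)} = \left(-58 + y\right) \left(y + 2 y \left(68 + y\right)\right)$ ($A{\left(y \right)} = \left(y - 58\right) \left(y + \left(y + 68\right) \left(y + y\right)\right) = \left(-58 + y\right) \left(y + \left(68 + y\right) 2 y\right) = \left(-58 + y\right) \left(y + 2 y \left(68 + y\right)\right)$)
$\frac{1}{A{\left(-33 \right)} + \left(-37 - 36\right)^{2}} = \frac{1}{- 33 \left(-7946 + 2 \left(-33\right)^{2} + 21 \left(-33\right)\right) + \left(-37 - 36\right)^{2}} = \frac{1}{- 33 \left(-7946 + 2 \cdot 1089 - 693\right) + \left(-73\right)^{2}} = \frac{1}{- 33 \left(-7946 + 2178 - 693\right) + 5329} = \frac{1}{\left(-33\right) \left(-6461\right) + 5329} = \frac{1}{213213 + 5329} = \frac{1}{218542}$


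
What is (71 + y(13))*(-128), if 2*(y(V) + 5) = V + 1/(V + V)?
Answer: -120672/13 ≈ -9282.5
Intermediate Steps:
y(V) = -5 + V/2 + 1/(4*V) (y(V) = -5 + (V + 1/(V + V))/2 = -5 + (V + 1/(2*V))/2 = -5 + (V/2 + 1/(4*V)) = -5 + V/2 + 1/(4*V))
(71 + y(13))*(-128) = (71 + (-5 + (½)*13 + (¼)/13))*(-128) = (71 + (-5 + 13/2 + (¼)*(1/13)))*(-128) = (71 + (-5 + 13/2 + 1/52))*(-128) = (71 + 79/52)*(-128) = (3771/52)*(-128) = -120672/13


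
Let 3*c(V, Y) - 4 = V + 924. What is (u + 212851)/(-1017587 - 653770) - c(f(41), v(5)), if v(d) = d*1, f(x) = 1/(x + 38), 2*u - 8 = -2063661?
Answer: -81558732365/264074406 ≈ -308.85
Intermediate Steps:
u = -2063653/2 (u = 4 + (½)*(-2063661) = 4 - 2063661/2 = -2063653/2 ≈ -1.0318e+6)
f(x) = 1/(38 + x)
v(d) = d
c(V, Y) = 928/3 + V/3 (c(V, Y) = 4/3 + (V + 924)/3 = 4/3 + (924 + V)/3 = 4/3 + (308 + V/3) = 928/3 + V/3)
(u + 212851)/(-1017587 - 653770) - c(f(41), v(5)) = (-2063653/2 + 212851)/(-1017587 - 653770) - (928/3 + 1/(3*(38 + 41))) = -1637951/2/(-1671357) - (928/3 + (⅓)/79) = -1637951/2*(-1/1671357) - (928/3 + (⅓)*(1/79)) = 1637951/3342714 - (928/3 + 1/237) = 1637951/3342714 - 1*73313/237 = 1637951/3342714 - 73313/237 = -81558732365/264074406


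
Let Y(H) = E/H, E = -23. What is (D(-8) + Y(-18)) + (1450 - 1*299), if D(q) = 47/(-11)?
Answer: 227305/198 ≈ 1148.0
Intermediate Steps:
Y(H) = -23/H
D(q) = -47/11 (D(q) = 47*(-1/11) = -47/11)
(D(-8) + Y(-18)) + (1450 - 1*299) = (-47/11 - 23/(-18)) + (1450 - 1*299) = (-47/11 - 23*(-1/18)) + (1450 - 299) = (-47/11 + 23/18) + 1151 = -593/198 + 1151 = 227305/198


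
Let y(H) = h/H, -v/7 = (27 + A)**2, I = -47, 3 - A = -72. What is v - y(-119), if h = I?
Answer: -8666579/119 ≈ -72828.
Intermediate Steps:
A = 75 (A = 3 - 1*(-72) = 3 + 72 = 75)
h = -47
v = -72828 (v = -7*(27 + 75)**2 = -7*102**2 = -7*10404 = -72828)
y(H) = -47/H
v - y(-119) = -72828 - (-47)/(-119) = -72828 - (-47)*(-1)/119 = -72828 - 1*47/119 = -72828 - 47/119 = -8666579/119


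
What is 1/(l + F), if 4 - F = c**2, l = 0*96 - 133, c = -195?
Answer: -1/38154 ≈ -2.6210e-5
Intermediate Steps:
l = -133 (l = 0 - 133 = -133)
F = -38021 (F = 4 - 1*(-195)**2 = 4 - 1*38025 = 4 - 38025 = -38021)
1/(l + F) = 1/(-133 - 38021) = 1/(-38154) = -1/38154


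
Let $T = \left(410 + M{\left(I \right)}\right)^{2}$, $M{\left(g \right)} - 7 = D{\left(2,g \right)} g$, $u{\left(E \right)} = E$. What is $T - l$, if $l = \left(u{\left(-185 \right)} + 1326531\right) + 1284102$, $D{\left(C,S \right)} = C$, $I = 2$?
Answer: $-2433207$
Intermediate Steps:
$M{\left(g \right)} = 7 + 2 g$
$l = 2610448$ ($l = \left(-185 + 1326531\right) + 1284102 = 1326346 + 1284102 = 2610448$)
$T = 177241$ ($T = \left(410 + \left(7 + 2 \cdot 2\right)\right)^{2} = \left(410 + \left(7 + 4\right)\right)^{2} = \left(410 + 11\right)^{2} = 421^{2} = 177241$)
$T - l = 177241 - 2610448 = -2433207$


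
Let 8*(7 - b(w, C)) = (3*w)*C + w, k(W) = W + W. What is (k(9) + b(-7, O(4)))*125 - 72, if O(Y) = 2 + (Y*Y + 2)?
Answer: 77799/8 ≈ 9724.9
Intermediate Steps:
O(Y) = 4 + Y² (O(Y) = 2 + (Y² + 2) = 2 + (2 + Y²) = 4 + Y²)
k(W) = 2*W
b(w, C) = 7 - w/8 - 3*C*w/8 (b(w, C) = 7 - ((3*w)*C + w)/8 = 7 - (3*C*w + w)/8 = 7 - (w + 3*C*w)/8 = 7 + (-w/8 - 3*C*w/8) = 7 - w/8 - 3*C*w/8)
(k(9) + b(-7, O(4)))*125 - 72 = (2*9 + (7 - ⅛*(-7) - 3/8*(4 + 4²)*(-7)))*125 - 72 = (18 + (7 + 7/8 - 3/8*(4 + 16)*(-7)))*125 - 72 = (18 + (7 + 7/8 - 3/8*20*(-7)))*125 - 72 = (18 + (7 + 7/8 + 105/2))*125 - 72 = (18 + 483/8)*125 - 72 = (627/8)*125 - 72 = 78375/8 - 72 = 77799/8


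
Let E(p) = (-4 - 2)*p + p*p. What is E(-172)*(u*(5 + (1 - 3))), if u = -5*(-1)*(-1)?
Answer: -459240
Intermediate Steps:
E(p) = p² - 6*p (E(p) = -6*p + p² = p² - 6*p)
u = -5 (u = 5*(-1) = -5)
E(-172)*(u*(5 + (1 - 3))) = (-172*(-6 - 172))*(-5*(5 + (1 - 3))) = (-172*(-178))*(-5*(5 - 2)) = 30616*(-5*3) = 30616*(-15) = -459240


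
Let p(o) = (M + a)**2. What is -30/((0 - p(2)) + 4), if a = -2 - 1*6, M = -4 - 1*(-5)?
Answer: 2/3 ≈ 0.66667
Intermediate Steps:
M = 1 (M = -4 + 5 = 1)
a = -8 (a = -2 - 6 = -8)
p(o) = 49 (p(o) = (1 - 8)**2 = (-7)**2 = 49)
-30/((0 - p(2)) + 4) = -30/((0 - 1*49) + 4) = -30/((0 - 49) + 4) = -30/(-49 + 4) = -30/(-45) = -1/45*(-30) = 2/3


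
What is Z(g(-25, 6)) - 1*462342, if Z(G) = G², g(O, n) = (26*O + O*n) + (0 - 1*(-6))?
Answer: 168094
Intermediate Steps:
g(O, n) = 6 + 26*O + O*n (g(O, n) = (26*O + O*n) + (0 + 6) = (26*O + O*n) + 6 = 6 + 26*O + O*n)
Z(g(-25, 6)) - 1*462342 = (6 + 26*(-25) - 25*6)² - 1*462342 = (6 - 650 - 150)² - 462342 = (-794)² - 462342 = 630436 - 462342 = 168094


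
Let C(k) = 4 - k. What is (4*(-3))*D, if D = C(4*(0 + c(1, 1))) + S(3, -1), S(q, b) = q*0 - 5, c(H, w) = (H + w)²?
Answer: 204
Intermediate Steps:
S(q, b) = -5 (S(q, b) = 0 - 5 = -5)
D = -17 (D = (4 - 4*(0 + (1 + 1)²)) - 5 = (4 - 4*(0 + 2²)) - 5 = (4 - 4*(0 + 4)) - 5 = (4 - 4*4) - 5 = (4 - 1*16) - 5 = (4 - 16) - 5 = -12 - 5 = -17)
(4*(-3))*D = (4*(-3))*(-17) = -12*(-17) = 204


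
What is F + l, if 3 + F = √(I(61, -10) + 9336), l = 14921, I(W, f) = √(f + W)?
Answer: 14918 + √(9336 + √51) ≈ 15015.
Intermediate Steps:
I(W, f) = √(W + f)
F = -3 + √(9336 + √51) (F = -3 + √(√(61 - 10) + 9336) = -3 + √(√51 + 9336) = -3 + √(9336 + √51) ≈ 93.660)
F + l = (-3 + √(9336 + √51)) + 14921 = 14918 + √(9336 + √51)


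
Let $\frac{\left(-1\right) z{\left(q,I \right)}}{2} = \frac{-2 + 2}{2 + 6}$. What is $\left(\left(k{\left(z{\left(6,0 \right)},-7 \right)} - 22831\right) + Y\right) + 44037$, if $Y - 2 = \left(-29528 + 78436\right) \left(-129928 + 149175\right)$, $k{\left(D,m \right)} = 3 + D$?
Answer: $941353487$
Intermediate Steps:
$z{\left(q,I \right)} = 0$ ($z{\left(q,I \right)} = - 2 \frac{-2 + 2}{2 + 6} = - 2 \cdot \frac{0}{8} = - 2 \cdot 0 \cdot \frac{1}{8} = \left(-2\right) 0 = 0$)
$Y = 941332278$ ($Y = 2 + \left(-29528 + 78436\right) \left(-129928 + 149175\right) = 2 + 48908 \cdot 19247 = 2 + 941332276 = 941332278$)
$\left(\left(k{\left(z{\left(6,0 \right)},-7 \right)} - 22831\right) + Y\right) + 44037 = \left(\left(\left(3 + 0\right) - 22831\right) + 941332278\right) + 44037 = \left(\left(3 - 22831\right) + 941332278\right) + 44037 = \left(-22828 + 941332278\right) + 44037 = 941309450 + 44037 = 941353487$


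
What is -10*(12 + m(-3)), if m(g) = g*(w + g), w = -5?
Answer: -360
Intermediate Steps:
m(g) = g*(-5 + g)
-10*(12 + m(-3)) = -10*(12 - 3*(-5 - 3)) = -10*(12 - 3*(-8)) = -10*(12 + 24) = -10*36 = -360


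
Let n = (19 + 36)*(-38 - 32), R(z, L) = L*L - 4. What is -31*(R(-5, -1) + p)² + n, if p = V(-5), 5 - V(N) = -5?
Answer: -5369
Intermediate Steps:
V(N) = 10 (V(N) = 5 - 1*(-5) = 5 + 5 = 10)
p = 10
R(z, L) = -4 + L² (R(z, L) = L² - 4 = -4 + L²)
n = -3850 (n = 55*(-70) = -3850)
-31*(R(-5, -1) + p)² + n = -31*((-4 + (-1)²) + 10)² - 3850 = -31*((-4 + 1) + 10)² - 3850 = -31*(-3 + 10)² - 3850 = -31*7² - 3850 = -31*49 - 3850 = -1519 - 3850 = -5369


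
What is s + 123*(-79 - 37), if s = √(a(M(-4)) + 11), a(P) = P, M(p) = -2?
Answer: -14265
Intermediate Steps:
s = 3 (s = √(-2 + 11) = √9 = 3)
s + 123*(-79 - 37) = 3 + 123*(-79 - 37) = 3 + 123*(-116) = 3 - 14268 = -14265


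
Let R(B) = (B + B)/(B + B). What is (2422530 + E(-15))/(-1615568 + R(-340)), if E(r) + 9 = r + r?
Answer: -2422491/1615567 ≈ -1.4995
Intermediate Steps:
E(r) = -9 + 2*r (E(r) = -9 + (r + r) = -9 + 2*r)
R(B) = 1 (R(B) = (2*B)/((2*B)) = (2*B)*(1/(2*B)) = 1)
(2422530 + E(-15))/(-1615568 + R(-340)) = (2422530 + (-9 + 2*(-15)))/(-1615568 + 1) = (2422530 + (-9 - 30))/(-1615567) = (2422530 - 39)*(-1/1615567) = 2422491*(-1/1615567) = -2422491/1615567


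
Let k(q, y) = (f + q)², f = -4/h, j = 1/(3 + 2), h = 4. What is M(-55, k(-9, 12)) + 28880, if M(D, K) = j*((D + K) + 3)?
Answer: 144448/5 ≈ 28890.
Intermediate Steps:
j = ⅕ (j = 1/5 = ⅕ ≈ 0.20000)
f = -1 (f = -4/4 = -4*¼ = -1)
k(q, y) = (-1 + q)²
M(D, K) = ⅗ + D/5 + K/5 (M(D, K) = ((D + K) + 3)/5 = (3 + D + K)/5 = ⅗ + D/5 + K/5)
M(-55, k(-9, 12)) + 28880 = (⅗ + (⅕)*(-55) + (-1 - 9)²/5) + 28880 = (⅗ - 11 + (⅕)*(-10)²) + 28880 = (⅗ - 11 + (⅕)*100) + 28880 = (⅗ - 11 + 20) + 28880 = 48/5 + 28880 = 144448/5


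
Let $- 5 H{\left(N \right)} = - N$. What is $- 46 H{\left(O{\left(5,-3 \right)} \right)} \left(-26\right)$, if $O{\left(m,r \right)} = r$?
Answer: $- \frac{3588}{5} \approx -717.6$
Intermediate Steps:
$H{\left(N \right)} = \frac{N}{5}$ ($H{\left(N \right)} = - \frac{\left(-1\right) N}{5} = \frac{N}{5}$)
$- 46 H{\left(O{\left(5,-3 \right)} \right)} \left(-26\right) = - 46 \cdot \frac{1}{5} \left(-3\right) \left(-26\right) = \left(-46\right) \left(- \frac{3}{5}\right) \left(-26\right) = \frac{138}{5} \left(-26\right) = - \frac{3588}{5}$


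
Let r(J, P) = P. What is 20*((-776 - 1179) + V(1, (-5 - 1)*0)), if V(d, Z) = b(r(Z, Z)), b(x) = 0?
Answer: -39100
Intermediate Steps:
V(d, Z) = 0
20*((-776 - 1179) + V(1, (-5 - 1)*0)) = 20*((-776 - 1179) + 0) = 20*(-1955 + 0) = 20*(-1955) = -39100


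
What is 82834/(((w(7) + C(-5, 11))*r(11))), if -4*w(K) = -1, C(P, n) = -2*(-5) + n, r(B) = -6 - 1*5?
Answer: -331336/935 ≈ -354.37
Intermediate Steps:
r(B) = -11 (r(B) = -6 - 5 = -11)
C(P, n) = 10 + n
w(K) = ¼ (w(K) = -¼*(-1) = ¼)
82834/(((w(7) + C(-5, 11))*r(11))) = 82834/(((¼ + (10 + 11))*(-11))) = 82834/(((¼ + 21)*(-11))) = 82834/(((85/4)*(-11))) = 82834/(-935/4) = 82834*(-4/935) = -331336/935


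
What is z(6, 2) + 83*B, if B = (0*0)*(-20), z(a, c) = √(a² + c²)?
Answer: 2*√10 ≈ 6.3246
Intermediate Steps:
B = 0 (B = 0*(-20) = 0)
z(6, 2) + 83*B = √(6² + 2²) + 83*0 = √(36 + 4) + 0 = √40 + 0 = 2*√10 + 0 = 2*√10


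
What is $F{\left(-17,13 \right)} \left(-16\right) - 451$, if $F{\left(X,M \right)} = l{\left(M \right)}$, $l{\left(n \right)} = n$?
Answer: $-659$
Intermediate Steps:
$F{\left(X,M \right)} = M$
$F{\left(-17,13 \right)} \left(-16\right) - 451 = 13 \left(-16\right) - 451 = -208 - 451 = -659$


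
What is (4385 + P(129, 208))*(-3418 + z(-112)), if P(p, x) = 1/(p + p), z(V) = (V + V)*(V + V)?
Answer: 8816462483/43 ≈ 2.0503e+8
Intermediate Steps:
z(V) = 4*V² (z(V) = (2*V)*(2*V) = 4*V²)
P(p, x) = 1/(2*p)
(4385 + P(129, 208))*(-3418 + z(-112)) = (4385 + (½)/129)*(-3418 + 4*(-112)²) = (4385 + (½)*(1/129))*(-3418 + 4*12544) = (4385 + 1/258)*(-3418 + 50176) = (1131331/258)*46758 = 8816462483/43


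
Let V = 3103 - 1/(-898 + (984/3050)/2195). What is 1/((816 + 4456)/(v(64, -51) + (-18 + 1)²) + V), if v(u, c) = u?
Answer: 1061097617074/3308434414988173 ≈ 0.00032073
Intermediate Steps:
V = 9327442173949/3005942258 (V = 3103 - 1/(-898 + (984*(1/3050))*(1/2195)) = 3103 - 1/(-898 + (492/1525)*(1/2195)) = 3103 - 1/(-898 + 492/3347375) = 3103 - 1/(-3005942258/3347375) = 3103 - 1*(-3347375/3005942258) = 3103 + 3347375/3005942258 = 9327442173949/3005942258 ≈ 3103.0)
1/((816 + 4456)/(v(64, -51) + (-18 + 1)²) + V) = 1/((816 + 4456)/(64 + (-18 + 1)²) + 9327442173949/3005942258) = 1/(5272/(64 + (-17)²) + 9327442173949/3005942258) = 1/(5272/(64 + 289) + 9327442173949/3005942258) = 1/(5272/353 + 9327442173949/3005942258) = 1/(3308434414988173/1061097617074) = 1061097617074/3308434414988173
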